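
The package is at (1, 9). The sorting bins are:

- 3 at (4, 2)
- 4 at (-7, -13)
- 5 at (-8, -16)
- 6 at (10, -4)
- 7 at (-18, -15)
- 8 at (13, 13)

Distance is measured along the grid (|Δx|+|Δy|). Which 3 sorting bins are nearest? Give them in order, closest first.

3, 8, 6

Distances from (1, 9):
3: 10
4: 30
5: 34
6: 22
7: 43
8: 16
Sorted: 3 (10) < 8 (16) < 6 (22) < 4 (30) < 5 (34) < …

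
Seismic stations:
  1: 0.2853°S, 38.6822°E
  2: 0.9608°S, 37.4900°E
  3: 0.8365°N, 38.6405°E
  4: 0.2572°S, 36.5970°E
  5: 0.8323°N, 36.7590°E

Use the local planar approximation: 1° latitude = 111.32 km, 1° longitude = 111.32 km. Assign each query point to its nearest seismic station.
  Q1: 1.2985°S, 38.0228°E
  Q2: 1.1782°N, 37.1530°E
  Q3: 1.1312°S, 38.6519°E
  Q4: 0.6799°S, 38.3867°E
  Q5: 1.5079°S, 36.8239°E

Q1 at 1.2985°S, 38.0228°E:
  1: 134.5721 km
  2: 70.2214 km
  3: 247.4155 km
  4: 196.5424 km
  5: 275.7839 km
  → nearest: 2 (70.2214 km)
Q2 at 1.1782°N, 37.1530°E:
  1: 235.6275 km
  2: 241.0506 km
  3: 169.9013 km
  4: 171.3572 km
  5: 58.3643 km
  → nearest: 5 (58.3643 km)
Q3 at 1.1312°S, 38.6519°E:
  1: 94.2260 km
  2: 130.7263 km
  3: 219.0480 km
  4: 248.5826 km
  5: 303.6079 km
  → nearest: 1 (94.2260 km)
Q4 at 0.6799°S, 38.3867°E:
  1: 54.8785 km
  2: 104.6038 km
  3: 171.1537 km
  4: 204.7108 km
  5: 247.3248 km
  → nearest: 1 (54.8785 km)
Q5 at 1.5079°S, 36.8239°E:
  1: 247.6221 km
  2: 95.9555 km
  3: 330.1581 km
  4: 141.5006 km
  5: 260.6112 km
  → nearest: 2 (95.9555 km)

Q1→2; Q2→5; Q3→1; Q4→1; Q5→2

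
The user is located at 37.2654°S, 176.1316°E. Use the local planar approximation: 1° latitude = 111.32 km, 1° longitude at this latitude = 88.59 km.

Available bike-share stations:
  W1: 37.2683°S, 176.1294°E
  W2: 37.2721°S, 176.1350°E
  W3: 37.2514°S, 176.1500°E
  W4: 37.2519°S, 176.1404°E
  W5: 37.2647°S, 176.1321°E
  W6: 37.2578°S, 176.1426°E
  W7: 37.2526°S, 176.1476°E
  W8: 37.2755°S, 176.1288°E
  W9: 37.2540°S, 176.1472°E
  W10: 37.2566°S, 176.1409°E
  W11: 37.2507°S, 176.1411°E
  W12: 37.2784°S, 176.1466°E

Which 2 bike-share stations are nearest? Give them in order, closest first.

W5, W1

Distances from 37.2654°S, 176.1316°E:
W1: 0.3771 km
W2: 0.8044 km
W3: 2.2552 km
W4: 1.6930 km
W5: 0.0896 km
W6: 1.2905 km
W7: 2.0098 km
W8: 1.1514 km
W9: 1.8763 km
W10: 1.2800 km
W11: 1.8401 km
W12: 1.9647 km
Sorted: W5 (0.0896 km) < W1 (0.3771 km) < W2 (0.8044 km) < W8 (1.1514 km) < …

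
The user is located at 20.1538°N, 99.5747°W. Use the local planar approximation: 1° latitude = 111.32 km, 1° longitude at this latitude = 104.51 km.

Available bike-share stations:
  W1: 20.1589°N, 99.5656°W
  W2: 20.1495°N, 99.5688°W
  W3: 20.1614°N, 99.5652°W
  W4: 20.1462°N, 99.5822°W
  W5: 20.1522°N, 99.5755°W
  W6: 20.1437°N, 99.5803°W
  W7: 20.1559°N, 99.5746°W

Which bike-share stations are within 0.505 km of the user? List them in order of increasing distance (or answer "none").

W5, W7

Distances from 20.1538°N, 99.5747°W:
W1: √((0.0051·111.32)² + (0.0091·104.51)²) = √(0.322320 + 0.904479) = 1.1076 km
W2: √((-0.0043·111.32)² + (0.0059·104.51)²) = √(0.229131 + 0.380207) = 0.7806 km
W3: √((0.0076·111.32)² + (0.0095·104.51)²) = √(0.715770 + 0.985741) = 1.3044 km
W4: √((-0.0076·111.32)² + (-0.0075·104.51)²) = √(0.715770 + 0.614382) = 1.1533 km
W5: √((-0.0016·111.32)² + (-0.0008·104.51)²) = √(0.031724 + 0.006990) = 0.1968 km
W6: √((-0.0101·111.32)² + (-0.0056·104.51)²) = √(1.264122 + 0.342525) = 1.2675 km
W7: √((0.0021·111.32)² + (0.0001·104.51)²) = √(0.054649 + 0.000109) = 0.2340 km
Threshold 0.505 km: W5 (0.1968 km), W7 (0.2340 km) are within range.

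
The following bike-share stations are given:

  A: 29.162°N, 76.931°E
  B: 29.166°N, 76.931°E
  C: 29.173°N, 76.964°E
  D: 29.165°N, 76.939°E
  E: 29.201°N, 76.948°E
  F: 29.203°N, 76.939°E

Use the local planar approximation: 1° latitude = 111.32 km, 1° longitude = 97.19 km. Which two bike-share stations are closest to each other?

Pairwise distances:
A–B: 0.445 km
A–C: 3.433 km
A–D: 0.846 km
A–E: 4.645 km
A–F: 4.630 km
B–C: 3.301 km
B–D: 0.785 km
B–E: 4.232 km
B–F: 4.192 km
C–D: 2.588 km
C–E: 3.483 km
C–F: 4.130 km
D–E: 4.102 km
D–F: 4.230 km
E–F: 0.903 km
Closest pair: A–B at 0.445 km.

A and B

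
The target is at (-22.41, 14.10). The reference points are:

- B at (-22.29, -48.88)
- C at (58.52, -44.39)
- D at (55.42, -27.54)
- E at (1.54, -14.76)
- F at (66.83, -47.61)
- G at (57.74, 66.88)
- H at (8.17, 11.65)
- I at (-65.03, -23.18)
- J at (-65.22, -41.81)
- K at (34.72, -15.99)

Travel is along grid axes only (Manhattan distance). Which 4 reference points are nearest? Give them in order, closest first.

H, E, B, I

Distances from (-22.41, 14.10):
B: |0.12| + |-62.98| = 0.12 + 62.98 = 63.10
C: |80.93| + |-58.49| = 80.93 + 58.49 = 139.42
D: |77.83| + |-41.64| = 77.83 + 41.64 = 119.47
E: |23.95| + |-28.86| = 23.95 + 28.86 = 52.81
F: |89.24| + |-61.71| = 89.24 + 61.71 = 150.95
G: |80.15| + |52.78| = 80.15 + 52.78 = 132.93
H: |30.58| + |-2.45| = 30.58 + 2.45 = 33.03
I: |-42.62| + |-37.28| = 42.62 + 37.28 = 79.90
J: |-42.81| + |-55.91| = 42.81 + 55.91 = 98.72
K: |57.13| + |-30.09| = 57.13 + 30.09 = 87.22
Sorted: H (33.03) < E (52.81) < B (63.10) < I (79.90) < K (87.22) < J (98.72) < …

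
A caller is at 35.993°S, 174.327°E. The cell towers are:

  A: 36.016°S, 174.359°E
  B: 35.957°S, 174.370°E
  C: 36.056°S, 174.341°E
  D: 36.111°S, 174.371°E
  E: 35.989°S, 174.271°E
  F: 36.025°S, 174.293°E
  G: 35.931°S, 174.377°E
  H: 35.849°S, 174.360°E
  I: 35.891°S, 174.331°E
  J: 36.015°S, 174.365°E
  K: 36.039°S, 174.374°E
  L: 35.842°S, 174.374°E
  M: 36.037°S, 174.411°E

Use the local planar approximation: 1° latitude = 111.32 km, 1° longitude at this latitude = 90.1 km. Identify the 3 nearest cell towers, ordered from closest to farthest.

Distances from 35.993°S, 174.327°E:
A: √((-0.023·111.32)² + (0.032·90.1)²) = √(6.55544 + 8.31284) = 3.856 km
B: √((0.036·111.32)² + (0.043·90.1)²) = √(16.06022 + 15.01020) = 5.574 km
C: √((-0.063·111.32)² + (0.014·90.1)²) = √(49.18441 + 1.59113) = 7.126 km
D: √((-0.118·111.32)² + (0.044·90.1)²) = √(172.54819 + 15.71647) = 13.721 km
E: √((0.004·111.32)² + (-0.056·90.1)²) = √(0.19827 + 25.45808) = 5.065 km
F: √((-0.032·111.32)² + (-0.034·90.1)²) = √(12.68955 + 9.38442) = 4.698 km
G: √((0.062·111.32)² + (0.050·90.1)²) = √(47.63540 + 20.29503) = 8.242 km
H: √((0.144·111.32)² + (0.033·90.1)²) = √(256.96346 + 8.84051) = 16.303 km
I: √((0.102·111.32)² + (0.004·90.1)²) = √(128.92785 + 0.12989) = 11.360 km
J: √((-0.022·111.32)² + (0.038·90.1)²) = √(5.99780 + 11.72241) = 4.210 km
K: √((-0.046·111.32)² + (0.047·90.1)²) = √(26.22177 + 17.93268) = 6.645 km
L: √((0.151·111.32)² + (0.047·90.1)²) = √(282.55324 + 17.93268) = 17.335 km
M: √((-0.044·111.32)² + (0.084·90.1)²) = √(23.99119 + 57.28068) = 9.015 km
Sorted: A (3.856 km) < J (4.210 km) < F (4.698 km) < E (5.065 km) < B (5.574 km) < …

A, J, F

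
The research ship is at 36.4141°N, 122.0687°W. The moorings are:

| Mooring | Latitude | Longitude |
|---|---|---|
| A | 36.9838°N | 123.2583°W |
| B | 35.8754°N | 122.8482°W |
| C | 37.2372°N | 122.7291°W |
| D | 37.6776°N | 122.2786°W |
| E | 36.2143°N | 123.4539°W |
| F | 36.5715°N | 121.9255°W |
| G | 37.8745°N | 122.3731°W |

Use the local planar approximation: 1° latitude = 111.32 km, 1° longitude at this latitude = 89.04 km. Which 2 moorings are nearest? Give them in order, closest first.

Distances from 36.4141°N, 122.0687°W:
A: 123.4562 km
B: 91.7249 km
C: 108.8727 km
D: 141.8891 km
E: 125.3276 km
F: 21.6700 km
G: 164.8156 km
Sorted: F (21.6700 km) < B (91.7249 km) < C (108.8727 km) < A (123.4562 km) < …

F, B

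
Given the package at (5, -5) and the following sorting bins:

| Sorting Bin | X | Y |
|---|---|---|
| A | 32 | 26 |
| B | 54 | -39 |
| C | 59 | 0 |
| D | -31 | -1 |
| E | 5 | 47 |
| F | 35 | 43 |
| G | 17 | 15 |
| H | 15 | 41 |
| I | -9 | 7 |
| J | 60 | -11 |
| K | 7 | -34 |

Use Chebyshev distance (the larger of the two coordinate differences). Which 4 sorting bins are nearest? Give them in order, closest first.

Distances from (5, -5):
A: 31
B: 49
C: 54
D: 36
E: 52
F: 48
G: 20
H: 46
I: 14
J: 55
K: 29
Sorted: I (14) < G (20) < K (29) < A (31) < D (36) < H (46) < …

I, G, K, A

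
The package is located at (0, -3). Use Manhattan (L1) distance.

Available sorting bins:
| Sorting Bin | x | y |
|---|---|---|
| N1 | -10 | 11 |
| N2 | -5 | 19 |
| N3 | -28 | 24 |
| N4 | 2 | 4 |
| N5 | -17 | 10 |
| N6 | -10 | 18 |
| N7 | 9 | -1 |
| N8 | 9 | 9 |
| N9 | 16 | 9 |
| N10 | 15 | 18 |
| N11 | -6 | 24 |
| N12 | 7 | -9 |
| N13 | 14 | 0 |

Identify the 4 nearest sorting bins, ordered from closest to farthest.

Distances from (0, -3):
N1: |-10| + |14| = 10 + 14 = 24
N2: |-5| + |22| = 5 + 22 = 27
N3: |-28| + |27| = 28 + 27 = 55
N4: |2| + |7| = 2 + 7 = 9
N5: |-17| + |13| = 17 + 13 = 30
N6: |-10| + |21| = 10 + 21 = 31
N7: |9| + |2| = 9 + 2 = 11
N8: |9| + |12| = 9 + 12 = 21
N9: |16| + |12| = 16 + 12 = 28
N10: |15| + |21| = 15 + 21 = 36
N11: |-6| + |27| = 6 + 27 = 33
N12: |7| + |-6| = 7 + 6 = 13
N13: |14| + |3| = 14 + 3 = 17
Sorted: N4 (9) < N7 (11) < N12 (13) < N13 (17) < N8 (21) < N1 (24) < …

N4, N7, N12, N13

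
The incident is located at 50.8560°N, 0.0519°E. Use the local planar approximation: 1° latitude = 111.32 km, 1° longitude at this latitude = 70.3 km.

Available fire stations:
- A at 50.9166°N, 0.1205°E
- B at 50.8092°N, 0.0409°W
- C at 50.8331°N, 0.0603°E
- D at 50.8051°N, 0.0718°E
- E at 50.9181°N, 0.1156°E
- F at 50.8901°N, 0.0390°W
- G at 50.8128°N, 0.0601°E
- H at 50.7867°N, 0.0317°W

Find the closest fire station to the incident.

C

Distances from 50.8560°N, 0.0519°E:
A: 8.2925 km
B: 8.3488 km
C: 2.6167 km
D: 5.8363 km
E: 8.2367 km
F: 7.4327 km
G: 4.8435 km
H: 9.6981 km
Minimum: C at 2.6167 km.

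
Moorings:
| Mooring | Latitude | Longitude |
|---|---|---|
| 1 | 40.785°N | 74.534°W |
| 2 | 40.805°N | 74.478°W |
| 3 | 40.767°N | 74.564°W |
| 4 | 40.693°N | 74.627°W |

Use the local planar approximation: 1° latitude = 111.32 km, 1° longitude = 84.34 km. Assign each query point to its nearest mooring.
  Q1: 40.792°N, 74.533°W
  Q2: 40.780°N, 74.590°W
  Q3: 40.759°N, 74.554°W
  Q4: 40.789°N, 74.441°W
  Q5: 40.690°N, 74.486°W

Q1 at 40.792°N, 74.533°W:
  1: √((-0.007·111.32)² + (-0.001·84.34)²) = √(0.60721 + 0.00711) = 0.784 km
  2: √((0.013·111.32)² + (0.055·84.34)²) = √(2.09427 + 21.51754) = 4.859 km
  3: √((-0.025·111.32)² + (-0.031·84.34)²) = √(7.74509 + 6.83582) = 3.818 km
  4: √((-0.099·111.32)² + (-0.094·84.34)²) = √(121.45539 + 62.85255) = 13.576 km
  → nearest: 1 (0.784 km)
Q2 at 40.780°N, 74.590°W:
  1: √((0.005·111.32)² + (0.056·84.34)²) = √(0.30980 + 22.30711) = 4.756 km
  2: √((0.025·111.32)² + (0.112·84.34)²) = √(7.74509 + 89.22843) = 9.848 km
  3: √((-0.013·111.32)² + (0.026·84.34)²) = √(2.09427 + 4.80855) = 2.627 km
  4: √((-0.087·111.32)² + (-0.037·84.34)²) = √(93.79613 + 9.73802) = 10.175 km
  → nearest: 3 (2.627 km)
Q3 at 40.759°N, 74.554°W:
  1: √((0.026·111.32)² + (0.020·84.34)²) = √(8.37709 + 2.84529) = 3.350 km
  2: √((0.046·111.32)² + (0.076·84.34)²) = √(26.22177 + 41.08605) = 8.204 km
  3: √((0.008·111.32)² + (-0.010·84.34)²) = √(0.79310 + 0.71132) = 1.227 km
  4: √((-0.066·111.32)² + (-0.073·84.34)²) = √(53.98017 + 37.90643) = 9.586 km
  → nearest: 3 (1.227 km)
Q4 at 40.789°N, 74.441°W:
  1: √((-0.004·111.32)² + (-0.093·84.34)²) = √(0.19827 + 61.52237) = 7.856 km
  2: √((0.016·111.32)² + (-0.037·84.34)²) = √(3.17239 + 9.73802) = 3.593 km
  3: √((-0.022·111.32)² + (-0.123·84.34)²) = √(5.99780 + 107.61614) = 10.659 km
  4: √((-0.096·111.32)² + (-0.186·84.34)²) = √(114.20598 + 246.08950) = 18.981 km
  → nearest: 2 (3.593 km)
Q5 at 40.690°N, 74.486°W:
  1: √((0.095·111.32)² + (-0.048·84.34)²) = √(111.83909 + 16.38889) = 11.324 km
  2: √((0.115·111.32)² + (0.008·84.34)²) = √(163.88608 + 0.45525) = 12.820 km
  3: √((0.077·111.32)² + (-0.078·84.34)²) = √(73.47301 + 43.27693) = 10.805 km
  4: √((0.003·111.32)² + (-0.141·84.34)²) = √(0.11153 + 141.41824) = 11.897 km
  → nearest: 3 (10.805 km)

Q1→1; Q2→3; Q3→3; Q4→2; Q5→3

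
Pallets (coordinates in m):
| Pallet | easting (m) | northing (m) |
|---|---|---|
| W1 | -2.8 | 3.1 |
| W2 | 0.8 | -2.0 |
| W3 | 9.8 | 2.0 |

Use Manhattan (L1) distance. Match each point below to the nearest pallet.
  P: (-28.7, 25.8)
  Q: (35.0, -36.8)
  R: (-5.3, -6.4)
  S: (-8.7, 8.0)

P at (-28.7, 25.8):
  W1: 48.6 m
  W2: 57.3 m
  W3: 62.3 m
  → nearest: W1 (48.6 m)
Q at (35.0, -36.8):
  W1: 77.7 m
  W2: 69.0 m
  W3: 64.0 m
  → nearest: W3 (64.0 m)
R at (-5.3, -6.4):
  W1: 12.0 m
  W2: 10.5 m
  W3: 23.5 m
  → nearest: W2 (10.5 m)
S at (-8.7, 8.0):
  W1: 10.8 m
  W2: 19.5 m
  W3: 24.5 m
  → nearest: W1 (10.8 m)

P→W1; Q→W3; R→W2; S→W1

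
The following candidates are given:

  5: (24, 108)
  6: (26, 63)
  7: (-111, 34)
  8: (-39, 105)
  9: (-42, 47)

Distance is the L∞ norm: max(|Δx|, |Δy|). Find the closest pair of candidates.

Pairwise distances:
5–6: 45
8–9: 58
5–8: 63
6–8: 65
5–9: 66
6–9: 68
7–9: 69
7–8: 72
5–7: 135
6–7: 137
Closest pair: 5–6 at 45.

5 and 6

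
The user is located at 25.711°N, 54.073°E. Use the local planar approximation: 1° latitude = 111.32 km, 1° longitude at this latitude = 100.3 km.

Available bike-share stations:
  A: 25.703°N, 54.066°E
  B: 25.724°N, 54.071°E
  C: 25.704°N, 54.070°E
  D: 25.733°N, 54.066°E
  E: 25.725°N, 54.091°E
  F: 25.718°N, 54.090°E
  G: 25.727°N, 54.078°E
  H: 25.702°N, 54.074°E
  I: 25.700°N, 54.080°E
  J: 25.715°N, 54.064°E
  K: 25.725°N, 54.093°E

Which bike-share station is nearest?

Distances from 25.711°N, 54.073°E:
A: 1.1340 km
B: 1.4610 km
C: 0.8353 km
D: 2.5477 km
E: 2.3850 km
F: 1.8747 km
G: 1.8504 km
H: 1.0069 km
I: 1.4115 km
J: 1.0065 km
K: 2.5403 km
Minimum: C at 0.8353 km.

C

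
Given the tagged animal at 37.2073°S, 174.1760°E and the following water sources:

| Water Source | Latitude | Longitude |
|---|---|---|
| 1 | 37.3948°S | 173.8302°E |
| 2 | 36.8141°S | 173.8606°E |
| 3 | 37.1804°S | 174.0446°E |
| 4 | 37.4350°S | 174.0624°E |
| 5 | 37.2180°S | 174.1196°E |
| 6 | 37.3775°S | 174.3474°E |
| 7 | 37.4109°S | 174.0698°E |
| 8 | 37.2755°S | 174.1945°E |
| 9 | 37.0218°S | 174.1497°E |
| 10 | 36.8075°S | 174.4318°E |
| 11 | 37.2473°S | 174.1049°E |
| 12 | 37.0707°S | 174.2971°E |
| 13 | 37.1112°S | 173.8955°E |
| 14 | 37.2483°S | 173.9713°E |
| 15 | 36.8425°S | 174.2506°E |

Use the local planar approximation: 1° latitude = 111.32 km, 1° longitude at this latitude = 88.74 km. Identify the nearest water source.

5

Distances from 37.2073°S, 174.1760°E:
1: √((-0.1875·111.32)² + (-0.3458·88.74)²) = √(435.661256 + 941.648517) = 37.1121 km
2: √((0.3932·111.32)² + (-0.3154·88.74)²) = √(1915.902542 + 783.361506) = 51.9544 km
3: √((0.0269·111.32)² + (-0.1314·88.74)²) = √(8.967078 + 135.965768) = 12.0388 km
4: √((-0.2277·111.32)² + (-0.1136·88.74)²) = √(642.499001 + 101.623819) = 27.2786 km
5: √((-0.0107·111.32)² + (-0.0564·88.74)²) = √(1.418776 + 25.049384) = 5.1447 km
6: √((-0.1702·111.32)² + (0.1714·88.74)²) = √(358.976077 + 231.345195) = 24.2965 km
7: √((-0.2036·111.32)² + (-0.1062·88.74)²) = √(513.690983 + 88.815319) = 24.5460 km
8: √((-0.0682·111.32)² + (0.0185·88.74)²) = √(57.638828 + 2.695146) = 7.7675 km
9: √((0.1855·111.32)² + (-0.0263·88.74)²) = √(426.416718 + 5.446912) = 20.7813 km
10: √((0.3998·111.32)² + (0.2558·88.74)²) = √(1980.760537 + 515.276017) = 49.9603 km
11: √((-0.0400·111.32)² + (-0.0711·88.74)²) = √(19.827428 + 39.808705) = 7.7224 km
12: √((0.1366·111.32)² + (0.1211·88.74)²) = √(231.231925 + 115.485414) = 18.6203 km
13: √((0.0961·111.32)² + (-0.2805·88.74)²) = √(114.444037 + 619.590257) = 27.0931 km
14: √((-0.0410·111.32)² + (-0.2047·88.74)²) = √(20.831191 + 329.970059) = 18.7297 km
15: √((0.3648·111.32)² + (0.0746·88.74)²) = √(1649.134414 + 43.824453) = 41.1456 km
Minimum: 5 at 5.1447 km.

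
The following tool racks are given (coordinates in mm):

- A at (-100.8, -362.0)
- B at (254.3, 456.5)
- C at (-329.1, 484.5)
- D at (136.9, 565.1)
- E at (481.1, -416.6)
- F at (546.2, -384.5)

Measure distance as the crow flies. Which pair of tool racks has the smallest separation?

E and F

Pairwise distances:
A–B: √((355.1)² + (818.5)²) = √(126096.010 + 669942.250) = 892.2 mm
A–C: √((-228.3)² + (846.5)²) = √(52120.890 + 716562.250) = 876.7 mm
A–D: √((237.7)² + (927.1)²) = √(56501.290 + 859514.410) = 957.1 mm
A–E: √((581.9)² + (-54.6)²) = √(338607.610 + 2981.160) = 584.5 mm
A–F: √((647.0)² + (-22.5)²) = √(418609.000 + 506.250) = 647.4 mm
B–C: √((-583.4)² + (28.0)²) = √(340355.560 + 784.000) = 584.1 mm
B–D: √((-117.4)² + (108.6)²) = √(13782.760 + 11793.960) = 159.9 mm
B–E: √((226.8)² + (-873.1)²) = √(51438.240 + 762303.610) = 902.1 mm
B–F: √((291.9)² + (-841.0)²) = √(85205.610 + 707281.000) = 890.2 mm
C–D: √((466.0)² + (80.6)²) = √(217156.000 + 6496.360) = 472.9 mm
C–E: √((810.2)² + (-901.1)²) = √(656424.040 + 811981.210) = 1211.8 mm
C–F: √((875.3)² + (-869.0)²) = √(766150.090 + 755161.000) = 1233.4 mm
D–E: √((344.2)² + (-981.7)²) = √(118473.640 + 963734.890) = 1040.3 mm
D–F: √((409.3)² + (-949.6)²) = √(167526.490 + 901740.160) = 1034.1 mm
E–F: √((65.1)² + (32.1)²) = √(4238.010 + 1030.410) = 72.6 mm
Closest pair: E–F at 72.6 mm.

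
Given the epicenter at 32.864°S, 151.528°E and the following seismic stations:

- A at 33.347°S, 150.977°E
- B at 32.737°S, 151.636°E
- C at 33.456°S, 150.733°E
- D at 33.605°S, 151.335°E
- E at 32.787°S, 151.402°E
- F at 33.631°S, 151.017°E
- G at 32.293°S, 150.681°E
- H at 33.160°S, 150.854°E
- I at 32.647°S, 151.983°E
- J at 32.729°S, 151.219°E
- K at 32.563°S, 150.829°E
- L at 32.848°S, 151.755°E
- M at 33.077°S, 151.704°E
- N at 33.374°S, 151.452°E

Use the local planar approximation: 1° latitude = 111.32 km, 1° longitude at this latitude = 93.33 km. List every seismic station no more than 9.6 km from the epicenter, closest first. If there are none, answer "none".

Distances from 32.864°S, 151.528°E:
A: √((-0.483·111.32)² + (-0.551·93.33)²) = √(2890.95051 + 2644.51314) = 74.401 km
B: √((0.127·111.32)² + (0.108·93.33)²) = √(199.87286 + 101.59914) = 17.363 km
C: √((-0.592·111.32)² + (-0.795·93.33)²) = √(4342.99979 + 5505.24675) = 99.238 km
D: √((-0.741·111.32)² + (-0.193·93.33)²) = √(6804.28994 + 324.45700) = 84.432 km
E: √((0.077·111.32)² + (-0.126·93.33)²) = √(73.47301 + 138.28772) = 14.552 km
F: √((-0.767·111.32)² + (-0.511·93.33)²) = √(7290.16106 + 2274.49157) = 97.799 km
G: √((0.571·111.32)² + (-0.847·93.33)²) = √(4040.34650 + 6248.98313) = 101.436 km
H: √((-0.296·111.32)² + (-0.674·93.33)²) = √(1085.74995 + 3956.96606) = 71.012 km
I: √((0.217·111.32)² + (0.455·93.33)²) = √(583.53359 + 1803.28896) = 48.855 km
J: √((0.135·111.32)² + (-0.309·93.33)²) = √(225.84680 + 831.68619) = 32.520 km
K: √((0.301·111.32)² + (-0.699·93.33)²) = √(1122.74049 + 4255.95359) = 73.340 km
L: √((0.016·111.32)² + (0.227·93.33)²) = √(3.17239 + 448.84278) = 21.261 km
M: √((-0.213·111.32)² + (0.176·93.33)²) = √(562.21911 + 269.81610) = 28.845 km
N: √((-0.510·111.32)² + (-0.076·93.33)²) = √(3223.19624 + 50.31178) = 57.215 km
Threshold 9.6 km: none within range.

none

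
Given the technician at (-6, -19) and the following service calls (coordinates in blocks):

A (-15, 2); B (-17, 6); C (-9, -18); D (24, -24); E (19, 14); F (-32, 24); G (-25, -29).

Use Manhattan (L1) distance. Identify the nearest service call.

C

Distances from (-6, -19):
A: |-9| + |21| = 9 + 21 = 30 blocks
B: |-11| + |25| = 11 + 25 = 36 blocks
C: |-3| + |1| = 3 + 1 = 4 blocks
D: |30| + |-5| = 30 + 5 = 35 blocks
E: |25| + |33| = 25 + 33 = 58 blocks
F: |-26| + |43| = 26 + 43 = 69 blocks
G: |-19| + |-10| = 19 + 10 = 29 blocks
Minimum: C at 4 blocks.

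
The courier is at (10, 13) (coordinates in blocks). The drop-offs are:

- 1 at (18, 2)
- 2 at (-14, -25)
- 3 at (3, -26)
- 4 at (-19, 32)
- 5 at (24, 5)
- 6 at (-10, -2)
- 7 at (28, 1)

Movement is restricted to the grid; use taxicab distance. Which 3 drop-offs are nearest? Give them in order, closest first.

Distances from (10, 13):
1: 19 blocks
2: 62 blocks
3: 46 blocks
4: 48 blocks
5: 22 blocks
6: 35 blocks
7: 30 blocks
Sorted: 1 (19 blocks) < 5 (22 blocks) < 7 (30 blocks) < 6 (35 blocks) < 3 (46 blocks) < …

1, 5, 7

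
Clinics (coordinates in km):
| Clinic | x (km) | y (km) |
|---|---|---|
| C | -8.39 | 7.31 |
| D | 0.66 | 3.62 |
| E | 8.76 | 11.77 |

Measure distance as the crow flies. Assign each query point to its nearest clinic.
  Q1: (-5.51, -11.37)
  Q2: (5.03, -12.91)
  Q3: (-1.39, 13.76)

Q1 at (-5.51, -11.37):
  C: 18.90 km
  D: 16.21 km
  E: 27.19 km
  → nearest: D (16.21 km)
Q2 at (5.03, -12.91):
  C: 24.27 km
  D: 17.10 km
  E: 24.96 km
  → nearest: D (17.10 km)
Q3 at (-1.39, 13.76):
  C: 9.52 km
  D: 10.35 km
  E: 10.34 km
  → nearest: C (9.52 km)

Q1→D; Q2→D; Q3→C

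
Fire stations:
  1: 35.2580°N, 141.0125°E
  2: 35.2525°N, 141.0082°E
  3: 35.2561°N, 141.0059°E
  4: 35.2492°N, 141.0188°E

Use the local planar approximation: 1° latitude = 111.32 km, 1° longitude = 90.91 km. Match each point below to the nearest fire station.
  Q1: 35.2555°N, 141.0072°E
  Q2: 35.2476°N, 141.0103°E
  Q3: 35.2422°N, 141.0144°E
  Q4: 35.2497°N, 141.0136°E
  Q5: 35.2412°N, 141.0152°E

Q1→3; Q2→2; Q3→4; Q4→4; Q5→4

Q1 at 35.2555°N, 141.0072°E:
  1: 0.5564 km
  2: 0.3461 km
  3: 0.1358 km
  4: 1.2665 km
  → nearest: 3 (0.1358 km)
Q2 at 35.2476°N, 141.0103°E:
  1: 1.1749 km
  2: 0.5779 km
  3: 1.0273 km
  4: 0.7930 km
  → nearest: 2 (0.5779 km)
Q3 at 35.2422°N, 141.0144°E:
  1: 1.7673 km
  2: 1.2776 km
  3: 1.7296 km
  4: 0.8759 km
  → nearest: 4 (0.8759 km)
Q4 at 35.2497°N, 141.0136°E:
  1: 0.9294 km
  2: 0.5815 km
  3: 0.9988 km
  4: 0.4760 km
  → nearest: 4 (0.4760 km)
Q5 at 35.2412°N, 141.0152°E:
  1: 1.8862 km
  2: 1.4097 km
  3: 1.8617 km
  4: 0.9488 km
  → nearest: 4 (0.9488 km)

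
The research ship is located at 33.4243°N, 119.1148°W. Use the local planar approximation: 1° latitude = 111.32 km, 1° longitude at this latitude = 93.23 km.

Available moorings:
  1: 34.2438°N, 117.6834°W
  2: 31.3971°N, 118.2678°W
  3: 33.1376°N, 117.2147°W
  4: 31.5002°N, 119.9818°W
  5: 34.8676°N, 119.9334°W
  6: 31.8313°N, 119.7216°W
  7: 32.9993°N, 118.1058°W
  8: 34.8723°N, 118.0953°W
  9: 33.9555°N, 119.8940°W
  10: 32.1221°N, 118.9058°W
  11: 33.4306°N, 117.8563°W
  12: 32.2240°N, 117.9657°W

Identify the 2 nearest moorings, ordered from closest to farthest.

Distances from 33.4243°N, 119.1148°W:
1: 161.6511 km
2: 239.0849 km
3: 179.9984 km
4: 228.9351 km
5: 177.8727 km
6: 186.1378 km
7: 105.2963 km
8: 187.1277 km
9: 93.6696 km
10: 146.2646 km
11: 117.3321 km
12: 171.2617 km
Sorted: 9 (93.6696 km) < 7 (105.2963 km) < 11 (117.3321 km) < 10 (146.2646 km) < …

9, 7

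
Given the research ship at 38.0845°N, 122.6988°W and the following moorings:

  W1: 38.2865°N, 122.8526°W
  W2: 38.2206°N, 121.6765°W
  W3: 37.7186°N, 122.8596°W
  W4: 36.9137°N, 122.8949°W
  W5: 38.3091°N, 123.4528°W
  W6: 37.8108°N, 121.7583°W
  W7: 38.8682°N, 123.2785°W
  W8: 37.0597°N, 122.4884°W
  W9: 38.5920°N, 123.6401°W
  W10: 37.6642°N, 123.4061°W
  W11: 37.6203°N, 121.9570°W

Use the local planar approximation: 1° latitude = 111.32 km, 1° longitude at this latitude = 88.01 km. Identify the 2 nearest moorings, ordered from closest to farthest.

W1, W3

Distances from 38.0845°N, 122.6988°W:
W1: 26.2463 km
W2: 91.2393 km
W3: 43.1205 km
W4: 131.4712 km
W5: 70.9134 km
W6: 88.2029 km
W7: 101.0646 km
W8: 115.5738 km
W9: 100.2735 km
W10: 77.8723 km
W11: 83.2617 km
Sorted: W1 (26.2463 km) < W3 (43.1205 km) < W5 (70.9134 km) < W10 (77.8723 km) < …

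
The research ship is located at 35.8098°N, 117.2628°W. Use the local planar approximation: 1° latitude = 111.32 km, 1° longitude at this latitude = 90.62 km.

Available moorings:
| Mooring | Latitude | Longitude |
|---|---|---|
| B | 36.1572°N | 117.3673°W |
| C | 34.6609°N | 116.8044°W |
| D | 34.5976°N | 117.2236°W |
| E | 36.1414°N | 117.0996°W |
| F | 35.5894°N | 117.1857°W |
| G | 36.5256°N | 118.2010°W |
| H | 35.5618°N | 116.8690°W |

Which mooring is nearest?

Distances from 35.8098°N, 117.2628°W:
B: 39.8151 km
C: 134.4725 km
D: 134.9889 km
E: 39.7661 km
F: 25.5104 km
G: 116.5234 km
H: 45.1184 km
Minimum: F at 25.5104 km.

F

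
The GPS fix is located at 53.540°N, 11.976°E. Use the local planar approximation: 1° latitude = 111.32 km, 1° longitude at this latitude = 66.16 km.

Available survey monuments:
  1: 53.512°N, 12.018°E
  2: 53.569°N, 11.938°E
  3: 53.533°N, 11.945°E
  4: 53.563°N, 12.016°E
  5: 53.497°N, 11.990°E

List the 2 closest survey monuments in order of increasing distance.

3, 4

Distances from 53.540°N, 11.976°E:
1: √((-0.028·111.32)² + (0.042·66.16)²) = √(9.71544 + 7.72128) = 4.176 km
2: √((0.029·111.32)² + (-0.038·66.16)²) = √(10.42179 + 6.32060) = 4.092 km
3: √((-0.007·111.32)² + (-0.031·66.16)²) = √(0.60721 + 4.20644) = 2.194 km
4: √((0.023·111.32)² + (0.040·66.16)²) = √(6.55544 + 7.00343) = 3.682 km
5: √((-0.043·111.32)² + (0.014·66.16)²) = √(22.91307 + 0.85792) = 4.876 km
Sorted: 3 (2.194 km) < 4 (3.682 km) < 2 (4.092 km) < 1 (4.176 km) < …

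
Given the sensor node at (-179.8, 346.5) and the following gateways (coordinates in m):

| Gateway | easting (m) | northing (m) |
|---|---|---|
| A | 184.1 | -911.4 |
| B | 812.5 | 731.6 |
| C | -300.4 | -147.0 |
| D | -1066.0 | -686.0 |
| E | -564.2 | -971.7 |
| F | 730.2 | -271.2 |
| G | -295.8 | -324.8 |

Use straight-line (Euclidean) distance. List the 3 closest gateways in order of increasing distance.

Distances from (-179.8, 346.5):
A: √((363.9)² + (-1257.9)²) = √(132423.210 + 1582312.410) = 1309.5 m
B: √((992.3)² + (385.1)²) = √(984659.290 + 148302.010) = 1064.4 m
C: √((-120.6)² + (-493.5)²) = √(14544.360 + 243542.250) = 508.0 m
D: √((-886.2)² + (-1032.5)²) = √(785350.440 + 1066056.250) = 1360.7 m
E: √((-384.4)² + (-1318.2)²) = √(147763.360 + 1737651.240) = 1373.1 m
F: √((910.0)² + (-617.7)²) = √(828100.000 + 381553.290) = 1099.8 m
G: √((-116.0)² + (-671.3)²) = √(13456.000 + 450643.690) = 681.2 m
Sorted: C (508.0 m) < G (681.2 m) < B (1064.4 m) < F (1099.8 m) < A (1309.5 m) < …

C, G, B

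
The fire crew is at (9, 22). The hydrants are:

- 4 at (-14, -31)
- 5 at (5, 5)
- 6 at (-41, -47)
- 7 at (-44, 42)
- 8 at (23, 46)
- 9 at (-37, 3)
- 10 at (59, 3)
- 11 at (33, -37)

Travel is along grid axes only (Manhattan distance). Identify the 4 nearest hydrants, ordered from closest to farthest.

5, 8, 9, 10

Distances from (9, 22):
4: 76
5: 21
6: 119
7: 73
8: 38
9: 65
10: 69
11: 83
Sorted: 5 (21) < 8 (38) < 9 (65) < 10 (69) < 7 (73) < 4 (76) < …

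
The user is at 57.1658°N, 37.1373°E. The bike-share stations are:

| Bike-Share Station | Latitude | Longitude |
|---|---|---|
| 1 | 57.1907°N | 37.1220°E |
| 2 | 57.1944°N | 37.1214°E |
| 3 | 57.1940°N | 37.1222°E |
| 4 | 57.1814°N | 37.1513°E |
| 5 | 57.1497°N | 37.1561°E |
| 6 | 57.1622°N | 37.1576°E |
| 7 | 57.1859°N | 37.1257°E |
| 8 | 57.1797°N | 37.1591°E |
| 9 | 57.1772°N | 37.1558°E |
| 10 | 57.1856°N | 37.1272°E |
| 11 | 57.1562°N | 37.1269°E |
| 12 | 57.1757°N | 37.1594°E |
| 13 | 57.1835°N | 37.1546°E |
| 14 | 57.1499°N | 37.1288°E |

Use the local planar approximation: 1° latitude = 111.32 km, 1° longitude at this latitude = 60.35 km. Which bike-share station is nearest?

Distances from 57.1658°N, 37.1373°E:
1: √((0.0249·111.32)² + (-0.0153·60.35)²) = √(7.683252 + 0.852584) = 2.9216 km
2: √((0.0286·111.32)² + (-0.0159·60.35)²) = √(10.136277 + 0.920765) = 3.3252 km
3: √((0.0282·111.32)² + (-0.0151·60.35)²) = √(9.854727 + 0.830440) = 3.2688 km
4: √((0.0156·111.32)² + (0.0140·60.35)²) = √(3.015752 + 0.713856) = 1.9312 km
5: √((-0.0161·111.32)² + (0.0188·60.35)²) = √(3.212167 + 1.287272) = 2.1212 km
6: √((-0.0036·111.32)² + (0.0203·60.35)²) = √(0.160602 + 1.500882) = 1.2890 km
7: √((0.0201·111.32)² + (-0.0116·60.35)²) = √(5.006549 + 0.490084) = 2.3445 km
8: √((0.0139·111.32)² + (0.0218·60.35)²) = √(2.394286 + 1.730882) = 2.0311 km
9: √((0.0114·111.32)² + (0.0185·60.35)²) = √(1.610483 + 1.246516) = 1.6903 km
10: √((0.0198·111.32)² + (-0.0101·60.35)²) = √(4.858216 + 0.371533) = 2.2869 km
11: √((-0.0096·111.32)² + (-0.0104·60.35)²) = √(1.142060 + 0.393932) = 1.2394 km
12: √((0.0099·111.32)² + (0.0221·60.35)²) = √(1.214554 + 1.778849) = 1.7301 km
13: √((0.0177·111.32)² + (0.0173·60.35)²) = √(3.882334 + 1.090051) = 2.2299 km
14: √((-0.0159·111.32)² + (-0.0085·60.35)²) = √(3.132858 + 0.263143) = 1.8428 km
Minimum: 11 at 1.2394 km.

11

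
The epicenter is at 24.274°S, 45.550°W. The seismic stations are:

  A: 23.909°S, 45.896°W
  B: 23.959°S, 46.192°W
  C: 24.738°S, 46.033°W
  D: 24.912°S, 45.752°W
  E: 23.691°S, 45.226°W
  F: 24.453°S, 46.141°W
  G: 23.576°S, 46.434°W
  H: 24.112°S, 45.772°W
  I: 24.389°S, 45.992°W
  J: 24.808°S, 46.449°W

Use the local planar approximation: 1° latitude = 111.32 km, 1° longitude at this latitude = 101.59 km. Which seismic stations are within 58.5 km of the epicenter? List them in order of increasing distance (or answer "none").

H, I, A

Distances from 24.274°S, 45.550°W:
A: √((0.365·111.32)² + (-0.346·101.59)²) = √(1650.94317 + 1235.53234) = 53.726 km
B: √((0.315·111.32)² + (-0.642·101.59)²) = √(1229.61033 + 4253.75014) = 74.050 km
C: √((-0.464·111.32)² + (-0.483·101.59)²) = √(2667.97869 + 2407.66568) = 71.244 km
D: √((-0.638·111.32)² + (-0.202·101.59)²) = √(5044.14721 + 421.11883) = 73.927 km
E: √((0.583·111.32)² + (0.324·101.59)²) = √(4211.95289 + 1083.40776) = 72.769 km
F: √((-0.179·111.32)² + (-0.591·101.59)²) = √(397.05663 + 3604.76438) = 63.260 km
G: √((0.698·111.32)² + (-0.884·101.59)²) = √(6037.50135 + 8065.03861) = 118.754 km
H: √((0.162·111.32)² + (-0.222·101.59)²) = √(325.21939 + 508.63691) = 28.877 km
I: √((-0.115·111.32)² + (-0.442·101.59)²) = √(163.88608 + 2016.25965) = 46.692 km
J: √((-0.534·111.32)² + (-0.899·101.59)²) = √(3533.69376 + 8341.06113) = 108.971 km
Threshold 58.5 km: H (28.877 km), I (46.692 km), A (53.726 km) are within range.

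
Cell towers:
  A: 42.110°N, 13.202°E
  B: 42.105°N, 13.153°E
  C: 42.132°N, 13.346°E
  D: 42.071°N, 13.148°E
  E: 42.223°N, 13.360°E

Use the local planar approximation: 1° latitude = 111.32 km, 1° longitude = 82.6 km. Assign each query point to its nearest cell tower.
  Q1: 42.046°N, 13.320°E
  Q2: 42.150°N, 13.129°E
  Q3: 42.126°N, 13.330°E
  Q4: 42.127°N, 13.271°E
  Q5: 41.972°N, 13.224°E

Q1 at 42.046°N, 13.320°E:
  A: √((0.064·111.32)² + (-0.118·82.6)²) = √(50.75822 + 95.00011) = 12.073 km
  B: √((0.059·111.32)² + (-0.167·82.6)²) = √(43.13705 + 190.27995) = 15.278 km
  C: √((0.086·111.32)² + (0.026·82.6)²) = √(91.65229 + 4.61219) = 9.811 km
  D: √((0.025·111.32)² + (-0.172·82.6)²) = √(7.74509 + 201.84453) = 14.477 km
  E: √((0.177·111.32)² + (0.040·82.6)²) = √(388.23343 + 10.91642) = 19.979 km
  → nearest: C (9.811 km)
Q2 at 42.150°N, 13.129°E:
  A: √((-0.040·111.32)² + (0.073·82.6)²) = √(19.82743 + 36.35849) = 7.496 km
  B: √((-0.045·111.32)² + (0.024·82.6)²) = √(25.09409 + 3.92991) = 5.387 km
  C: √((-0.018·111.32)² + (0.217·82.6)²) = √(4.01505 + 321.27695) = 18.036 km
  D: √((-0.079·111.32)² + (0.019·82.6)²) = √(77.33936 + 2.46302) = 8.933 km
  E: √((0.073·111.32)² + (0.231·82.6)²) = √(66.03773 + 364.06930) = 20.739 km
  → nearest: B (5.387 km)
Q3 at 42.126°N, 13.330°E:
  A: √((-0.016·111.32)² + (-0.128·82.6)²) = √(3.17239 + 111.78410) = 10.722 km
  B: √((-0.021·111.32)² + (-0.177·82.6)²) = √(5.46493 + 213.75025) = 14.806 km
  C: √((0.006·111.32)² + (0.016·82.6)²) = √(0.44612 + 1.74663) = 1.481 km
  D: √((-0.055·111.32)² + (-0.182·82.6)²) = √(37.48623 + 225.99710) = 16.232 km
  E: √((0.097·111.32)² + (0.030·82.6)²) = √(116.59767 + 6.14048) = 11.079 km
  → nearest: C (1.481 km)
Q4 at 42.127°N, 13.271°E:
  A: √((-0.017·111.32)² + (-0.069·82.6)²) = √(3.58133 + 32.48316) = 6.005 km
  B: √((-0.022·111.32)² + (-0.118·82.6)²) = √(5.99780 + 95.00011) = 10.050 km
  C: √((0.005·111.32)² + (0.075·82.6)²) = √(0.30980 + 38.37802) = 6.220 km
  D: √((-0.056·111.32)² + (-0.123·82.6)²) = √(38.86176 + 103.22154) = 11.920 km
  E: √((0.096·111.32)² + (0.089·82.6)²) = √(114.20598 + 54.04308) = 12.971 km
  → nearest: A (6.005 km)
Q5 at 41.972°N, 13.224°E:
  A: √((0.138·111.32)² + (-0.022·82.6)²) = √(235.99596 + 3.30222) = 15.469 km
  B: √((0.133·111.32)² + (-0.071·82.6)²) = √(219.20461 + 34.39353) = 15.925 km
  C: √((0.160·111.32)² + (0.122·82.6)²) = √(317.23885 + 101.54996) = 20.464 km
  D: √((0.099·111.32)² + (-0.076·82.6)²) = √(121.45539 + 39.40826) = 12.683 km
  E: √((0.251·111.32)² + (0.136·82.6)²) = √(780.71736 + 126.19377) = 30.115 km
  → nearest: D (12.683 km)

Q1→C; Q2→B; Q3→C; Q4→A; Q5→D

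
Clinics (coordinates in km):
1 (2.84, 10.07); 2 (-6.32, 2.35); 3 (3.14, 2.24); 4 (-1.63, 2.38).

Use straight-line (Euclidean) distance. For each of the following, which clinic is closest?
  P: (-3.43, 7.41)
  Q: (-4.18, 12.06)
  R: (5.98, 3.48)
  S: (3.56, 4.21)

P at (-3.43, 7.41):
  1: 6.811 km
  2: 5.827 km
  3: 8.360 km
  4: 5.342 km
  → nearest: 4 (5.342 km)
Q at (-4.18, 12.06):
  1: 7.297 km
  2: 9.943 km
  3: 12.248 km
  4: 10.010 km
  → nearest: 1 (7.297 km)
R at (5.98, 3.48):
  1: 7.300 km
  2: 12.352 km
  3: 3.099 km
  4: 7.689 km
  → nearest: 3 (3.099 km)
S at (3.56, 4.21):
  1: 5.904 km
  2: 10.054 km
  3: 2.014 km
  4: 5.503 km
  → nearest: 3 (2.014 km)

P→4; Q→1; R→3; S→3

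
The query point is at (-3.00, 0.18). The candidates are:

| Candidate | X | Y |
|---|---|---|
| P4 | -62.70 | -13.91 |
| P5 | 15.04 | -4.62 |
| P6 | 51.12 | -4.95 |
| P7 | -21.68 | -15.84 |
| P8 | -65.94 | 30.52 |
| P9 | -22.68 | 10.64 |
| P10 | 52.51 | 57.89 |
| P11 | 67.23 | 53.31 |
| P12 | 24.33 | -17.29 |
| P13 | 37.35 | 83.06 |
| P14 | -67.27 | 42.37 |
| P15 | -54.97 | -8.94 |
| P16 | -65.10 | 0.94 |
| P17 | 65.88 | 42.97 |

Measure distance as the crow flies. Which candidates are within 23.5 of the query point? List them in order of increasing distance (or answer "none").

P5, P9

Distances from (-3.00, 0.18):
P4: √((-59.70)² + (-14.09)²) = √(3564.0900 + 198.5281) = 61.34
P5: √((18.04)² + (-4.80)²) = √(325.4416 + 23.0400) = 18.67
P6: √((54.12)² + (-5.13)²) = √(2928.9744 + 26.3169) = 54.36
P7: √((-18.68)² + (-16.02)²) = √(348.9424 + 256.6404) = 24.61
P8: √((-62.94)² + (30.34)²) = √(3961.4436 + 920.5156) = 69.87
P9: √((-19.68)² + (10.46)²) = √(387.3024 + 109.4116) = 22.29
P10: √((55.51)² + (57.71)²) = √(3081.3601 + 3330.4441) = 80.07
P11: √((70.23)² + (53.13)²) = √(4932.2529 + 2822.7969) = 88.06
P12: √((27.33)² + (-17.47)²) = √(746.9289 + 305.2009) = 32.44
P13: √((40.35)² + (82.88)²) = √(1628.1225 + 6869.0944) = 92.18
P14: √((-64.27)² + (42.19)²) = √(4130.6329 + 1779.9961) = 76.88
P15: √((-51.97)² + (-9.12)²) = √(2700.8809 + 83.1744) = 52.76
P16: √((-62.10)² + (0.76)²) = √(3856.4100 + 0.5776) = 62.10
P17: √((68.88)² + (42.79)²) = √(4744.4544 + 1830.9841) = 81.09
Threshold 23.5: P5 (18.67), P9 (22.29) are within range.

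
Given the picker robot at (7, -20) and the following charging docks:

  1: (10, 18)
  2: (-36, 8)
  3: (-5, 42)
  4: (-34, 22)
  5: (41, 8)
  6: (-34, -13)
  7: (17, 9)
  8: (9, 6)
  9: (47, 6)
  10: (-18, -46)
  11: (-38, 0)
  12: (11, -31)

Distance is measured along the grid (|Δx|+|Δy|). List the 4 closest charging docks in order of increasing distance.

12, 8, 7, 1

Distances from (7, -20):
1: |3| + |38| = 3 + 38 = 41
2: |-43| + |28| = 43 + 28 = 71
3: |-12| + |62| = 12 + 62 = 74
4: |-41| + |42| = 41 + 42 = 83
5: |34| + |28| = 34 + 28 = 62
6: |-41| + |7| = 41 + 7 = 48
7: |10| + |29| = 10 + 29 = 39
8: |2| + |26| = 2 + 26 = 28
9: |40| + |26| = 40 + 26 = 66
10: |-25| + |-26| = 25 + 26 = 51
11: |-45| + |20| = 45 + 20 = 65
12: |4| + |-11| = 4 + 11 = 15
Sorted: 12 (15) < 8 (28) < 7 (39) < 1 (41) < 6 (48) < 10 (51) < …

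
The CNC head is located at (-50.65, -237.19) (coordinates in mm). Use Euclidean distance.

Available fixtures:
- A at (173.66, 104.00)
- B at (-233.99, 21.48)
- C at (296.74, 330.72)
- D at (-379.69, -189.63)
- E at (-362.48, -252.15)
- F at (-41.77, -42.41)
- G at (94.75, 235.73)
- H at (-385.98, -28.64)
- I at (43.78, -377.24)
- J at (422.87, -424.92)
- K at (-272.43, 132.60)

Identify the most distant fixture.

Distances from (-50.65, -237.19):
A: √((224.31)² + (341.19)²) = √(50314.9761 + 116410.6161) = 408.32 mm
B: √((-183.34)² + (258.67)²) = √(33613.5556 + 66910.1689) = 317.05 mm
C: √((347.39)² + (567.91)²) = √(120679.8121 + 322521.7681) = 665.73 mm
D: √((-329.04)² + (47.56)²) = √(108267.3216 + 2261.9536) = 332.46 mm
E: √((-311.83)² + (-14.96)²) = √(97237.9489 + 223.8016) = 312.19 mm
F: √((8.88)² + (194.78)²) = √(78.8544 + 37939.2484) = 194.98 mm
G: √((145.40)² + (472.92)²) = √(21141.1600 + 223653.3264) = 494.77 mm
H: √((-335.33)² + (208.55)²) = √(112446.2089 + 43493.1025) = 394.89 mm
I: √((94.43)² + (-140.05)²) = √(8917.0249 + 19614.0025) = 168.91 mm
J: √((473.52)² + (-187.73)²) = √(224221.1904 + 35242.5529) = 509.38 mm
K: √((-221.78)² + (369.79)²) = √(49186.3684 + 136744.6441) = 431.20 mm
Maximum: C at 665.73 mm.

C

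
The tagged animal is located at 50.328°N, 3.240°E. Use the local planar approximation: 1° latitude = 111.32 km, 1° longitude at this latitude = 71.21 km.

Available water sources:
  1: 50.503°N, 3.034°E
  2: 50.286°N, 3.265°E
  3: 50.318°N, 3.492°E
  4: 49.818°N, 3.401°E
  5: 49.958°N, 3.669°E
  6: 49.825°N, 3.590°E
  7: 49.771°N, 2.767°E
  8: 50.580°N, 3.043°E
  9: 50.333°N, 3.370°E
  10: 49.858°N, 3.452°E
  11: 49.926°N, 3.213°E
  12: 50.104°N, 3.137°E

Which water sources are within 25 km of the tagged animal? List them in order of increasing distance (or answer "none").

Distances from 50.328°N, 3.240°E:
1: 24.386 km
2: 5.003 km
3: 17.979 km
4: 57.919 km
5: 51.281 km
6: 61.290 km
7: 70.563 km
8: 31.365 km
9: 9.274 km
10: 54.455 km
11: 44.792 km
12: 25.992 km
Threshold 25 km: 2 (5.003 km), 9 (9.274 km), 3 (17.979 km), 1 (24.386 km) are within range.

2, 9, 3, 1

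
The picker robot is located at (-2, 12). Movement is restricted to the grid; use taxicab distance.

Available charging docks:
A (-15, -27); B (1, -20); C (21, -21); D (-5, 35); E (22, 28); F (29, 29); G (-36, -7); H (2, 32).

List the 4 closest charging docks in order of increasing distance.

Distances from (-2, 12):
A: |-13| + |-39| = 13 + 39 = 52
B: |3| + |-32| = 3 + 32 = 35
C: |23| + |-33| = 23 + 33 = 56
D: |-3| + |23| = 3 + 23 = 26
E: |24| + |16| = 24 + 16 = 40
F: |31| + |17| = 31 + 17 = 48
G: |-34| + |-19| = 34 + 19 = 53
H: |4| + |20| = 4 + 20 = 24
Sorted: H (24) < D (26) < B (35) < E (40) < F (48) < A (52) < …

H, D, B, E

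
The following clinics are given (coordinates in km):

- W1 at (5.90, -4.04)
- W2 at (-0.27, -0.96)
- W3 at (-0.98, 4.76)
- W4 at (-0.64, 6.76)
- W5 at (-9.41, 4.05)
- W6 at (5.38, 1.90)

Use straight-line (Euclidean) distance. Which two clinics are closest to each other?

W3 and W4

Pairwise distances:
W1–W2: 6.90 km
W1–W3: 11.17 km
W1–W4: 12.63 km
W1–W5: 17.32 km
W1–W6: 5.96 km
W2–W3: 5.76 km
W2–W4: 7.73 km
W2–W5: 10.42 km
W2–W6: 6.33 km
W3–W4: 2.03 km
W3–W5: 8.46 km
W3–W6: 6.97 km
W4–W5: 9.18 km
W4–W6: 7.74 km
W5–W6: 14.95 km
Closest pair: W3–W4 at 2.03 km.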